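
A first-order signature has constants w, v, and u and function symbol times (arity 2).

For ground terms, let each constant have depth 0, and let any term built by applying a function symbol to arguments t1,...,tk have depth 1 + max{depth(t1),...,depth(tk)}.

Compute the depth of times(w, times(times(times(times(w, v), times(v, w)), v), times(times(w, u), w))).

depth(times(w, v)) = 1 + max(0, 0) = 1
depth(times(v, w)) = 1 + max(0, 0) = 1
depth(times(times(w, v), times(v, w))) = 1 + max(1, 1) = 2
depth(times(times(times(w, v), times(v, w)), v)) = 1 + max(2, 0) = 3
depth(times(w, u)) = 1 + max(0, 0) = 1
depth(times(times(w, u), w)) = 1 + max(1, 0) = 2
depth(times(times(times(times(w, v), times(v, w)), v), times(times(w, u), w))) = 1 + max(3, 2) = 4
depth(times(w, times(times(times(times(w, v), times(v, w)), v), times(times(w, u), w)))) = 1 + max(0, 4) = 5

5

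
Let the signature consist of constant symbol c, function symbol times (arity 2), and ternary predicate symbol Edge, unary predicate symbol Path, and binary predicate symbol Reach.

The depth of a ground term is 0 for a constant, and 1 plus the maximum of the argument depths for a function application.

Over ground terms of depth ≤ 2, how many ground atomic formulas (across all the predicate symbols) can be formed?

155

First count ground terms of depth ≤ 2.
Let N_k count ground terms of depth at most k. Each non-constant term of depth ≤ k is some function symbol applied to depth-≤(k−1) arguments, giving N_k = 1 + N_{k-1}^2.
N_0 = 1
N_1 = 1 + 1^2 = 2
N_2 = 1 + 2^2 = 5
Explicitly: c, times(c, c), times(c, times(c, c)), times(times(c, c), c), times(times(c, c), times(c, c)).
So |H| = 5.
A ground atom is a predicate applied to a tuple of terms from H, so the count is the sum over predicates of |H|^arity:
  Edge: 5^3 = 125;  Path: 5;  Reach: 5^2 = 25
Total ground atoms: 125 + 5 + 25 = 155.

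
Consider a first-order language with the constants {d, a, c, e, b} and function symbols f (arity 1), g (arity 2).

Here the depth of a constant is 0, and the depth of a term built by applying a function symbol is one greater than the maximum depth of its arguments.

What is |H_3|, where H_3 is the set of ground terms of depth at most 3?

1601495

Let N_k = |{terms of depth ≤ k}|. Then N_0 = 5 and N_k = 5 + N_{k-1} + N_{k-1}^2 for k ≥ 1 (one summand per function symbol, arity giving the exponent).
N_0 = 5
N_1 = 5 + 5 + 5^2 = 35
N_2 = 5 + 35 + 35^2 = 1265
N_3 = 5 + 1265 + 1265^2 = 1601495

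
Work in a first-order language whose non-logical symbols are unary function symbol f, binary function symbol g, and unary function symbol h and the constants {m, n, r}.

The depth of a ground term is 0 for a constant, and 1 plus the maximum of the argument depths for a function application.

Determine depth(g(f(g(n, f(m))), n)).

depth(f(m)) = 1 + depth(m) = 1 + 0 = 1
depth(g(n, f(m))) = 1 + max(0, 1) = 2
depth(f(g(n, f(m)))) = 1 + depth(g(n, f(m))) = 1 + 2 = 3
depth(g(f(g(n, f(m))), n)) = 1 + max(3, 0) = 4

4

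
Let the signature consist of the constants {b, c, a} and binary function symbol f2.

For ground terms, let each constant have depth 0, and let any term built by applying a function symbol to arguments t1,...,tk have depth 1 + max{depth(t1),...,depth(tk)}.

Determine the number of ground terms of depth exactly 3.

Let N_k = |{terms of depth ≤ k}|. Then N_0 = 3 and N_k = 3 + N_{k-1}^2 for k ≥ 1 (one summand per function symbol, arity giving the exponent).
N_0 = 3
N_1 = 3 + 3^2 = 12
N_2 = 3 + 12^2 = 147
N_3 = 3 + 147^2 = 21612
Terms of depth exactly 3: N_3 − N_2 = 21612 − 147 = 21465.

21465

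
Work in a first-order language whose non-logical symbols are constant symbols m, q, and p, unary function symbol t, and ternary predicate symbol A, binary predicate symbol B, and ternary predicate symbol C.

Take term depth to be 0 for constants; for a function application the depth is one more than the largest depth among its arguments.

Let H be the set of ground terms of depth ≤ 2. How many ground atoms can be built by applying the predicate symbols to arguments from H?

First count ground terms of depth ≤ 2.
Let N_k = |{terms of depth ≤ k}|. Then N_0 = 3 and N_k = 3 + N_{k-1} for k ≥ 1 (one summand per function symbol, arity giving the exponent).
N_0 = 3
N_1 = 3 + 3 = 6
N_2 = 3 + 6 = 9
So |H| = 9.
Ground atoms are formed by filling each argument slot of a predicate with a term from H, so an r-ary predicate gives |H|^r atoms:
  A: 9^3 = 729;  B: 9^2 = 81;  C: 9^3 = 729
Total ground atoms: 729 + 81 + 729 = 1539.

1539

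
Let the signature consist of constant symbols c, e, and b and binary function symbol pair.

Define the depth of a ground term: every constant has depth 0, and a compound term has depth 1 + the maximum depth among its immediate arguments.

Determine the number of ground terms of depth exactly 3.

Write N_k for the number of ground terms of depth ≤ k. A term of depth ≤ k is either a constant or a function symbol applied to arguments of depth ≤ k−1, so N_k = 3 + N_{k-1}^2.
N_0 = 3
N_1 = 3 + 3^2 = 12
N_2 = 3 + 12^2 = 147
N_3 = 3 + 147^2 = 21612
Terms of depth exactly 3: N_3 − N_2 = 21612 − 147 = 21465.

21465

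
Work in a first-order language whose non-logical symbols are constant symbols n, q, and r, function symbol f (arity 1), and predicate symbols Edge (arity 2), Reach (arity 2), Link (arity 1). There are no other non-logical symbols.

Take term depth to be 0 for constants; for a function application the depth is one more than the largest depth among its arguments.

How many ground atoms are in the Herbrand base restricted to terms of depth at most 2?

First count ground terms of depth ≤ 2.
Write N_k for the number of ground terms of depth ≤ k. A term of depth ≤ k is either a constant or a function symbol applied to arguments of depth ≤ k−1, so N_k = 3 + N_{k-1}.
N_0 = 3
N_1 = 3 + 3 = 6
N_2 = 3 + 6 = 9
Explicitly: n, q, r, f(n), f(q), f(r), f(f(n)), f(f(q)), f(f(r)).
So |H| = 9.
A ground atom is a predicate applied to a tuple of terms from H, so the count is the sum over predicates of |H|^arity:
  Edge: 9^2 = 81;  Reach: 9^2 = 81;  Link: 9
Total ground atoms: 81 + 81 + 9 = 171.

171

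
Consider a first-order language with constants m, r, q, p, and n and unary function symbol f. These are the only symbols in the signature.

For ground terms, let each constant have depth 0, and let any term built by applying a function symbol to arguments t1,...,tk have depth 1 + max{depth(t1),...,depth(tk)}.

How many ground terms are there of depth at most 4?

25

If N_k denotes the number of depth-≤k ground terms, the 5 constants give N_0 = 5, and each function symbol of arity r contributes N_{k-1}^r new terms at level k: N_k = 5 + N_{k-1}.
N_0 = 5
N_1 = 5 + 5 = 10
N_2 = 5 + 10 = 15
N_3 = 5 + 15 = 20
N_4 = 5 + 20 = 25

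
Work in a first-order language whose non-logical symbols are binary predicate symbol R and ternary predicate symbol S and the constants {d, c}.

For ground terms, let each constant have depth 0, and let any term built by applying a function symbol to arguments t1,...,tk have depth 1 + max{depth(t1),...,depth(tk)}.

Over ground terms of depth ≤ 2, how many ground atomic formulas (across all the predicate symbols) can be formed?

First count ground terms of depth ≤ 2.
With no function symbols every ground term is a constant, so there are exactly 2 ground terms at every depth bound.
N_0 = 2
N_1 = 2
N_2 = 2
Explicitly: d, c.
So |H| = 2.
Ground atoms are formed by filling each argument slot of a predicate with a term from H, so an r-ary predicate gives |H|^r atoms:
  R: 2^2 = 4;  S: 2^3 = 8
Total ground atoms: 4 + 8 = 12.

12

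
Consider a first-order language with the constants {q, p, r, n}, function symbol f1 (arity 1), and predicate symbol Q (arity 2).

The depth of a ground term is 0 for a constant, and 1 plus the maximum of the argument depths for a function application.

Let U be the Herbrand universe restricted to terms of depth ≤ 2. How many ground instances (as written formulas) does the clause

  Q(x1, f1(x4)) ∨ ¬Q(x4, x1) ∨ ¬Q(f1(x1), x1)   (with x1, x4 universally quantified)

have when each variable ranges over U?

144

Ground terms of depth ≤ 2:
  If N_k denotes the number of depth-≤k ground terms, the 4 constants give N_0 = 4, and each function symbol of arity r contributes N_{k-1}^r new terms at level k: N_k = 4 + N_{k-1}.
  N_0 = 4
  N_1 = 4 + 4 = 8
  N_2 = 4 + 8 = 12
  Explicitly: q, p, r, n, f1(q), f1(p), f1(r), f1(n), f1(f1(q)), f1(f1(p)), f1(f1(r)), f1(f1(n)).
So there are 12 ground terms available for substitution.
The clause has 2 distinct variables (x1, x4), each appearing in the body. In the free term algebra distinct substitutions yield syntactically distinct ground instances.
Number of ground instances = 12^2 = 144.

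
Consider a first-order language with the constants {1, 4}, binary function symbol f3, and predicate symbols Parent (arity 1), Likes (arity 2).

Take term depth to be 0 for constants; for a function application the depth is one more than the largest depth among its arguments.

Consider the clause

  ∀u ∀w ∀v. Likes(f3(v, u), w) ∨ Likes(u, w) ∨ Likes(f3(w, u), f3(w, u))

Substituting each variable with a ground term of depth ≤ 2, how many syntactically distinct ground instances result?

Ground terms of depth ≤ 2:
  Write N_k for the number of ground terms of depth ≤ k. A term of depth ≤ k is either a constant or a function symbol applied to arguments of depth ≤ k−1, so N_k = 2 + N_{k-1}^2.
  N_0 = 2
  N_1 = 2 + 2^2 = 6
  N_2 = 2 + 6^2 = 38
So there are 38 ground terms available for substitution.
The body mentions every one of the 3 quantified variables; since ground terms form a free algebra, no two substitutions collapse to the same formula.
Number of ground instances = 38^3 = 54872.

54872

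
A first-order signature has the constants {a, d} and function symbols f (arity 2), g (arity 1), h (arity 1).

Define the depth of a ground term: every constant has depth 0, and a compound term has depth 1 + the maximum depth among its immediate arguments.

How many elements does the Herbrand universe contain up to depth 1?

10

Count level by level. With function symbols f/2, g/1, h/1, the terms of depth ≤ k are the 2 constants together with each function applied to depth-≤(k−1) tuples, so N_k = 2 + N_{k-1}^2 + N_{k-1} + N_{k-1}.
N_0 = 2
N_1 = 2 + 2^2 + 2 + 2 = 10
Explicitly: a, d, f(a, a), f(a, d), f(d, a), f(d, d), g(a), g(d), h(a), h(d).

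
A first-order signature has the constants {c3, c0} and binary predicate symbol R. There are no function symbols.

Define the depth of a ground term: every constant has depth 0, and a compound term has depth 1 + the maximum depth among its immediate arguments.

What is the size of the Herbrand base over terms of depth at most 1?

4

First count ground terms of depth ≤ 1.
With no function symbols every ground term is a constant, so there are exactly 2 ground terms at every depth bound.
N_0 = 2
N_1 = 2
So |H| = 2.
Ground atoms are formed by filling each argument slot of a predicate with a term from H, so an r-ary predicate gives |H|^r atoms:
  R: 2^2 = 4
Total ground atoms: 4.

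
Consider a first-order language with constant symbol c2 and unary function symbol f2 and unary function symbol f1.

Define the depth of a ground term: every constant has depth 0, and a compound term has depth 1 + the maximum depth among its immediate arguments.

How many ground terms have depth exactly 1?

2

Let N_k count ground terms of depth at most k. Each non-constant term of depth ≤ k is some function symbol applied to depth-≤(k−1) arguments, giving N_k = 1 + N_{k-1} + N_{k-1}.
N_0 = 1
N_1 = 1 + 1 + 1 = 3
Terms of depth exactly 1: N_1 − N_0 = 3 − 1 = 2.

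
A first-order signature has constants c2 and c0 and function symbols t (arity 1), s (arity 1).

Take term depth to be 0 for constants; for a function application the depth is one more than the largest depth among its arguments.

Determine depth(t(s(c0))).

depth(s(c0)) = 1 + depth(c0) = 1 + 0 = 1
depth(t(s(c0))) = 1 + depth(s(c0)) = 1 + 1 = 2

2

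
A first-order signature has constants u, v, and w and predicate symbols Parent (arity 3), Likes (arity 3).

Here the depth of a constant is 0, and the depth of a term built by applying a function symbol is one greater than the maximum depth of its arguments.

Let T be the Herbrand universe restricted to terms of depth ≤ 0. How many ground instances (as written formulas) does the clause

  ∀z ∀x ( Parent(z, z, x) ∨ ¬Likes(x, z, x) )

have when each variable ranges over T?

9

Ground terms of depth ≤ 0:
  With no function symbols every ground term is a constant, so there are exactly 3 ground terms at every depth bound.
  N_0 = 3
  Explicitly: u, v, w.
So there are 3 ground terms available for substitution.
Each of z, x ranges independently over the available ground terms, and distinct assignments produce distinct instances.
Number of ground instances = 3^2 = 9.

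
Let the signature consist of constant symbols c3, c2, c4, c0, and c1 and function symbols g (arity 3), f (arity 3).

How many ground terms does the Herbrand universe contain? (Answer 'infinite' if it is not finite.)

The signature has at least one function symbol (g, arity 3) and at least one constant (c3).
Iterating g gives infinitely many distinct ground terms: c3, g(c3, c3, c3), g(g(c3, c3, c3), g(c3, c3, c3), g(c3, c3, c3)), ...
So the Herbrand universe is infinite.

infinite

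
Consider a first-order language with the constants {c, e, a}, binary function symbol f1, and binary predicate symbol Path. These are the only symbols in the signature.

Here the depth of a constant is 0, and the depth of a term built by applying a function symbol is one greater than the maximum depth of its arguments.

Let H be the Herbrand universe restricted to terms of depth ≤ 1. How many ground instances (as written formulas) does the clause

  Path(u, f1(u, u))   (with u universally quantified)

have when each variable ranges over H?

Ground terms of depth ≤ 1:
  Let N_k = |{terms of depth ≤ k}|. Then N_0 = 3 and N_k = 3 + N_{k-1}^2 for k ≥ 1 (one summand per function symbol, arity giving the exponent).
  N_0 = 3
  N_1 = 3 + 3^2 = 12
So there are 12 ground terms available for substitution.
The variable u ranges independently over the available ground terms, and distinct assignments produce distinct instances.
Number of ground instances = 12.

12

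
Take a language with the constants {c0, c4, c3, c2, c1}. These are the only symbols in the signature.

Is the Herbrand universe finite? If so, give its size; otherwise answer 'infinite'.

There are no function symbols, so every ground term is one of the 5 constants.
The Herbrand universe is {c0, c4, c3, c2, c1}, which is finite with 5 elements.

5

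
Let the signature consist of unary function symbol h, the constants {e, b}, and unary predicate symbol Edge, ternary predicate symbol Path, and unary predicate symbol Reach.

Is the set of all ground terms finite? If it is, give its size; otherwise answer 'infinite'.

The signature has at least one function symbol (h, arity 1) and at least one constant (e).
Iterating h gives infinitely many distinct ground terms: e, h(e), h(h(e)), ...
So the Herbrand universe is infinite.

infinite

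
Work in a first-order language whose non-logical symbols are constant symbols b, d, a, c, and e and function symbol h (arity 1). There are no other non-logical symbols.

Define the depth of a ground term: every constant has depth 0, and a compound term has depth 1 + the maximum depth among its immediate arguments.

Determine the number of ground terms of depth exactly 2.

5

Let N_k = |{terms of depth ≤ k}|. Then N_0 = 5 and N_k = 5 + N_{k-1} for k ≥ 1 (one summand per function symbol, arity giving the exponent).
N_0 = 5
N_1 = 5 + 5 = 10
N_2 = 5 + 10 = 15
Terms of depth exactly 2: N_2 − N_1 = 15 − 10 = 5.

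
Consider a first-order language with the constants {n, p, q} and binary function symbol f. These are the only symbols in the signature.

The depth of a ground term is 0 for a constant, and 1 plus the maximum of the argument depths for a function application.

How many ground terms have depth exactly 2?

Count level by level. With function symbols f/2, the terms of depth ≤ k are the 3 constants together with each function applied to depth-≤(k−1) tuples, so N_k = 3 + N_{k-1}^2.
N_0 = 3
N_1 = 3 + 3^2 = 12
N_2 = 3 + 12^2 = 147
Terms of depth exactly 2: N_2 − N_1 = 147 − 12 = 135.

135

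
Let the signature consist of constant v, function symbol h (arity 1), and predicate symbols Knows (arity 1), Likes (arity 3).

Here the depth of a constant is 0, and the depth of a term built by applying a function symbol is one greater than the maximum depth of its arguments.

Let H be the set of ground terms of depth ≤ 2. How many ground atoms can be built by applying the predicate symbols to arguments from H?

30

First count ground terms of depth ≤ 2.
Let N_k count ground terms of depth at most k. Each non-constant term of depth ≤ k is some function symbol applied to depth-≤(k−1) arguments, giving N_k = 1 + N_{k-1}.
N_0 = 1
N_1 = 1 + 1 = 2
N_2 = 1 + 2 = 3
So |H| = 3.
A ground atom is a predicate applied to a tuple of terms from H, so the count is the sum over predicates of |H|^arity:
  Knows: 3;  Likes: 3^3 = 27
Total ground atoms: 3 + 27 = 30.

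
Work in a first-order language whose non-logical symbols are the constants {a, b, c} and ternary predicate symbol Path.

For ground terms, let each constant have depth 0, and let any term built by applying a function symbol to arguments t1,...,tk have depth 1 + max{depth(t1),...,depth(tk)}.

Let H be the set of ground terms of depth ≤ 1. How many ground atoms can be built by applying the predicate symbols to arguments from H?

27

First count ground terms of depth ≤ 1.
With no function symbols every ground term is a constant, so there are exactly 3 ground terms at every depth bound.
N_0 = 3
N_1 = 3
Explicitly: a, b, c.
So |H| = 3.
A ground atom is a predicate applied to a tuple of terms from H, so the count is the sum over predicates of |H|^arity:
  Path: 3^3 = 27
Total ground atoms: 27.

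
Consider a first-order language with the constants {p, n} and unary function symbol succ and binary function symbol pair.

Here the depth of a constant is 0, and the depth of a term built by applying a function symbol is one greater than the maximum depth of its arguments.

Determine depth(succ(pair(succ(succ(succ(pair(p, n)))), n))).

6

depth(pair(p, n)) = 1 + max(0, 0) = 1
depth(succ(pair(p, n))) = 1 + depth(pair(p, n)) = 1 + 1 = 2
depth(succ(succ(pair(p, n)))) = 1 + depth(succ(pair(p, n))) = 1 + 2 = 3
depth(succ(succ(succ(pair(p, n))))) = 1 + depth(succ(succ(pair(p, n)))) = 1 + 3 = 4
depth(pair(succ(succ(succ(pair(p, n)))), n)) = 1 + max(4, 0) = 5
depth(succ(pair(succ(succ(succ(pair(p, n)))), n))) = 1 + depth(pair(succ(succ(succ(pair(p, n)))), n)) = 1 + 5 = 6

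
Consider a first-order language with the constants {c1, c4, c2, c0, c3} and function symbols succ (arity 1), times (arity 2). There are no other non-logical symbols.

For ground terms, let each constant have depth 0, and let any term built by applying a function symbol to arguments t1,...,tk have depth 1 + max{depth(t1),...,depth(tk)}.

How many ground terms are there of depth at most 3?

Let N_k count ground terms of depth at most k. Each non-constant term of depth ≤ k is some function symbol applied to depth-≤(k−1) arguments, giving N_k = 5 + N_{k-1} + N_{k-1}^2.
N_0 = 5
N_1 = 5 + 5 + 5^2 = 35
N_2 = 5 + 35 + 35^2 = 1265
N_3 = 5 + 1265 + 1265^2 = 1601495

1601495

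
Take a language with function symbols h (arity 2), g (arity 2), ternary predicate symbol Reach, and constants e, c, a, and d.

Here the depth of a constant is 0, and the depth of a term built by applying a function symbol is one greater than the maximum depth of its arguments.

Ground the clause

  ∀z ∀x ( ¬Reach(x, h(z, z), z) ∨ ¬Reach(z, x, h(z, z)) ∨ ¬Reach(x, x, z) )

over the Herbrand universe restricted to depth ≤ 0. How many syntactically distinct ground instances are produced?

Ground terms of depth ≤ 0:
  Let N_k = |{terms of depth ≤ k}|. Then N_0 = 4 and N_k = 4 + N_{k-1}^2 + N_{k-1}^2 for k ≥ 1 (one summand per function symbol, arity giving the exponent).
  N_0 = 4
So there are 4 ground terms available for substitution.
Each of z, x ranges independently over the available ground terms, and distinct assignments produce distinct instances.
Number of ground instances = 4^2 = 16.

16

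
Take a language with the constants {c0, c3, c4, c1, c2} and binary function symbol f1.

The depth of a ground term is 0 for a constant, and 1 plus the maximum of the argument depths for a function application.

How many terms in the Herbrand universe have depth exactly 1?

Let N_k = |{terms of depth ≤ k}|. Then N_0 = 5 and N_k = 5 + N_{k-1}^2 for k ≥ 1 (one summand per function symbol, arity giving the exponent).
N_0 = 5
N_1 = 5 + 5^2 = 30
Terms of depth exactly 1: N_1 − N_0 = 30 − 5 = 25.

25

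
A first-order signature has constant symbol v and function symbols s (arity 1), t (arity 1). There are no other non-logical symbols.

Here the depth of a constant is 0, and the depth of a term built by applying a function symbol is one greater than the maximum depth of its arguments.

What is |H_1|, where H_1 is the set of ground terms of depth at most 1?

3

Let N_k count ground terms of depth at most k. Each non-constant term of depth ≤ k is some function symbol applied to depth-≤(k−1) arguments, giving N_k = 1 + N_{k-1} + N_{k-1}.
N_0 = 1
N_1 = 1 + 1 + 1 = 3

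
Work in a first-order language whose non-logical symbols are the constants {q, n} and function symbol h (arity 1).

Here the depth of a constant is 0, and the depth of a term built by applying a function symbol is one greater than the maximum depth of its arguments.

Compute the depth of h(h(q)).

2

depth(h(q)) = 1 + depth(q) = 1 + 0 = 1
depth(h(h(q))) = 1 + depth(h(q)) = 1 + 1 = 2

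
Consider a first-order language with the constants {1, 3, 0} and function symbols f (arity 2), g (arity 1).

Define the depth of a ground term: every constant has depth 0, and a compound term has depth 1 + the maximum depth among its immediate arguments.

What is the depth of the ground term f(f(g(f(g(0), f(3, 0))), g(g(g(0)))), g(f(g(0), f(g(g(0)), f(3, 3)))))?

depth(g(0)) = 1 + depth(0) = 1 + 0 = 1
depth(f(3, 0)) = 1 + max(0, 0) = 1
depth(f(g(0), f(3, 0))) = 1 + max(1, 1) = 2
depth(g(f(g(0), f(3, 0)))) = 1 + depth(f(g(0), f(3, 0))) = 1 + 2 = 3
depth(g(g(0))) = 1 + depth(g(0)) = 1 + 1 = 2
depth(g(g(g(0)))) = 1 + depth(g(g(0))) = 1 + 2 = 3
depth(f(g(f(g(0), f(3, 0))), g(g(g(0))))) = 1 + max(3, 3) = 4
depth(f(3, 3)) = 1 + max(0, 0) = 1
depth(f(g(g(0)), f(3, 3))) = 1 + max(2, 1) = 3
depth(f(g(0), f(g(g(0)), f(3, 3)))) = 1 + max(1, 3) = 4
depth(g(f(g(0), f(g(g(0)), f(3, 3))))) = 1 + depth(f(g(0), f(g(g(0)), f(3, 3)))) = 1 + 4 = 5
depth(f(f(g(f(g(0), f(3, 0))), g(g(g(0)))), g(f(g(0), f(g(g(0)), f(3, 3)))))) = 1 + max(4, 5) = 6

6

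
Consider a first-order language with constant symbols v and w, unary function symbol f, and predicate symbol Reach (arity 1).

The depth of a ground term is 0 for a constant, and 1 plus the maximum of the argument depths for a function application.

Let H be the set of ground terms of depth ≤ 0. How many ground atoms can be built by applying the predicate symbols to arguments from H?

First count ground terms of depth ≤ 0.
Write N_k for the number of ground terms of depth ≤ k. A term of depth ≤ k is either a constant or a function symbol applied to arguments of depth ≤ k−1, so N_k = 2 + N_{k-1}.
N_0 = 2
Explicitly: v, w.
So |H| = 2.
A ground atom is a predicate applied to a tuple of terms from H, so the count is the sum over predicates of |H|^arity:
  Reach: 2
Total ground atoms: 2.

2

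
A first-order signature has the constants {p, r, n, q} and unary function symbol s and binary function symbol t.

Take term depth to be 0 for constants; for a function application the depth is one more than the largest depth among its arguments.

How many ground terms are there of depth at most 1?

24

If N_k denotes the number of depth-≤k ground terms, the 4 constants give N_0 = 4, and each function symbol of arity r contributes N_{k-1}^r new terms at level k: N_k = 4 + N_{k-1} + N_{k-1}^2.
N_0 = 4
N_1 = 4 + 4 + 4^2 = 24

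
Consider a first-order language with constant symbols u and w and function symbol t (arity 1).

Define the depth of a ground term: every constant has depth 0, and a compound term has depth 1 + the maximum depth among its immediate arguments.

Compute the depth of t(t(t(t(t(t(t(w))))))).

depth(t(w)) = 1 + depth(w) = 1 + 0 = 1
depth(t(t(w))) = 1 + depth(t(w)) = 1 + 1 = 2
depth(t(t(t(w)))) = 1 + depth(t(t(w))) = 1 + 2 = 3
depth(t(t(t(t(w))))) = 1 + depth(t(t(t(w)))) = 1 + 3 = 4
depth(t(t(t(t(t(w)))))) = 1 + depth(t(t(t(t(w))))) = 1 + 4 = 5
depth(t(t(t(t(t(t(w))))))) = 1 + depth(t(t(t(t(t(w)))))) = 1 + 5 = 6
depth(t(t(t(t(t(t(t(w)))))))) = 1 + depth(t(t(t(t(t(t(w))))))) = 1 + 6 = 7

7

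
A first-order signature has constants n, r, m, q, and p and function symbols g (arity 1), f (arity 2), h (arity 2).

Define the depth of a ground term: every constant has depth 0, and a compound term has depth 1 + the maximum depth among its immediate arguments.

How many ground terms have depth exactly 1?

Count level by level. With function symbols g/1, f/2, h/2, the terms of depth ≤ k are the 5 constants together with each function applied to depth-≤(k−1) tuples, so N_k = 5 + N_{k-1} + N_{k-1}^2 + N_{k-1}^2.
N_0 = 5
N_1 = 5 + 5 + 5^2 + 5^2 = 60
Terms of depth exactly 1: N_1 − N_0 = 60 − 5 = 55.

55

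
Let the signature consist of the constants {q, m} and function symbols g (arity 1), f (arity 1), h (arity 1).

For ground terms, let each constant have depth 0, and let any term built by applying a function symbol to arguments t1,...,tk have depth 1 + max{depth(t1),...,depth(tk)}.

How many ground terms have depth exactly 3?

54

Let N_k count ground terms of depth at most k. Each non-constant term of depth ≤ k is some function symbol applied to depth-≤(k−1) arguments, giving N_k = 2 + N_{k-1} + N_{k-1} + N_{k-1}.
N_0 = 2
N_1 = 2 + 2 + 2 + 2 = 8
N_2 = 2 + 8 + 8 + 8 = 26
N_3 = 2 + 26 + 26 + 26 = 80
Terms of depth exactly 3: N_3 − N_2 = 80 − 26 = 54.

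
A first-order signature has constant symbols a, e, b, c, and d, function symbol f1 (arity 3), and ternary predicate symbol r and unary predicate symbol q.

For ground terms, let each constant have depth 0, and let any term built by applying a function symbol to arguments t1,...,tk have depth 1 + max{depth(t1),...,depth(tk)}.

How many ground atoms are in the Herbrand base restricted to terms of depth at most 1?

First count ground terms of depth ≤ 1.
Count level by level. With function symbols f1/3, the terms of depth ≤ k are the 5 constants together with each function applied to depth-≤(k−1) tuples, so N_k = 5 + N_{k-1}^3.
N_0 = 5
N_1 = 5 + 5^3 = 130
So |H| = 130.
A ground atom is a predicate applied to a tuple of terms from H, so the count is the sum over predicates of |H|^arity:
  r: 130^3 = 2197000;  q: 130
Total ground atoms: 2197000 + 130 = 2197130.

2197130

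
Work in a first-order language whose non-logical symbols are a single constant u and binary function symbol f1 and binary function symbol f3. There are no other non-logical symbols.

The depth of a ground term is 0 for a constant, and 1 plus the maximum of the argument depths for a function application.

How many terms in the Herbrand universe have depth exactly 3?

704

Write N_k for the number of ground terms of depth ≤ k. A term of depth ≤ k is either a constant or a function symbol applied to arguments of depth ≤ k−1, so N_k = 1 + N_{k-1}^2 + N_{k-1}^2.
N_0 = 1
N_1 = 1 + 1^2 + 1^2 = 3
N_2 = 1 + 3^2 + 3^2 = 19
N_3 = 1 + 19^2 + 19^2 = 723
Terms of depth exactly 3: N_3 − N_2 = 723 − 19 = 704.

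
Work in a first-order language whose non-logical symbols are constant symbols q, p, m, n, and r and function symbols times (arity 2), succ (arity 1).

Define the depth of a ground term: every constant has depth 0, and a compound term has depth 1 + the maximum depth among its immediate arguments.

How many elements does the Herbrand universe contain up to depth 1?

35

Write N_k for the number of ground terms of depth ≤ k. A term of depth ≤ k is either a constant or a function symbol applied to arguments of depth ≤ k−1, so N_k = 5 + N_{k-1}^2 + N_{k-1}.
N_0 = 5
N_1 = 5 + 5^2 + 5 = 35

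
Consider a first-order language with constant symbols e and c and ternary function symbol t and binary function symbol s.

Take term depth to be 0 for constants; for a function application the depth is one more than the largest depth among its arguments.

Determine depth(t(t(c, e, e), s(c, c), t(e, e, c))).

depth(t(c, e, e)) = 1 + max(0, 0, 0) = 1
depth(s(c, c)) = 1 + max(0, 0) = 1
depth(t(e, e, c)) = 1 + max(0, 0, 0) = 1
depth(t(t(c, e, e), s(c, c), t(e, e, c))) = 1 + max(1, 1, 1) = 2

2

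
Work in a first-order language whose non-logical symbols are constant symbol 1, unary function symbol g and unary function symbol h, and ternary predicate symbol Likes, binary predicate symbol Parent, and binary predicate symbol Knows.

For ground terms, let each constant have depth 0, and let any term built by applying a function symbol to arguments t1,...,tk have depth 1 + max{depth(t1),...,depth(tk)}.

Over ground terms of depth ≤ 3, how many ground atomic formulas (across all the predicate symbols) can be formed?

3825

First count ground terms of depth ≤ 3.
Count level by level. With function symbols g/1, h/1, the terms of depth ≤ k are the 1 constant together with each function applied to depth-≤(k−1) tuples, so N_k = 1 + N_{k-1} + N_{k-1}.
N_0 = 1
N_1 = 1 + 1 + 1 = 3
N_2 = 1 + 3 + 3 = 7
N_3 = 1 + 7 + 7 = 15
So |H| = 15.
Ground atoms are formed by filling each argument slot of a predicate with a term from H, so an r-ary predicate gives |H|^r atoms:
  Likes: 15^3 = 3375;  Parent: 15^2 = 225;  Knows: 15^2 = 225
Total ground atoms: 3375 + 225 + 225 = 3825.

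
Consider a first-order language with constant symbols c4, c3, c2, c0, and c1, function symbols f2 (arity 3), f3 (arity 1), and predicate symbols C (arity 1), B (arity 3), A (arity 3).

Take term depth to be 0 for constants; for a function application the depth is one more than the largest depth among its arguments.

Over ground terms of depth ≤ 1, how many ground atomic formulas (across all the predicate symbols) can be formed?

First count ground terms of depth ≤ 1.
Count level by level. With function symbols f2/3, f3/1, the terms of depth ≤ k are the 5 constants together with each function applied to depth-≤(k−1) tuples, so N_k = 5 + N_{k-1}^3 + N_{k-1}.
N_0 = 5
N_1 = 5 + 5^3 + 5 = 135
So |H| = 135.
For each predicate symbol, the number of ground atoms is |H| raised to its arity; summing:
  C: 135;  B: 135^3 = 2460375;  A: 135^3 = 2460375
Total ground atoms: 135 + 2460375 + 2460375 = 4920885.

4920885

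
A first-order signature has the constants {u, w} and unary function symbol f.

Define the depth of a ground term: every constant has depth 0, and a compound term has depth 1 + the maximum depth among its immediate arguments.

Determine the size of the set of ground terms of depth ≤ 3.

8

Write N_k for the number of ground terms of depth ≤ k. A term of depth ≤ k is either a constant or a function symbol applied to arguments of depth ≤ k−1, so N_k = 2 + N_{k-1}.
N_0 = 2
N_1 = 2 + 2 = 4
N_2 = 2 + 4 = 6
N_3 = 2 + 6 = 8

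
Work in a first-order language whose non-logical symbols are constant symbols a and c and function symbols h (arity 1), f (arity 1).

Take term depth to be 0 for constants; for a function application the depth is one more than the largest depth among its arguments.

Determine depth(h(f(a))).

depth(f(a)) = 1 + depth(a) = 1 + 0 = 1
depth(h(f(a))) = 1 + depth(f(a)) = 1 + 1 = 2

2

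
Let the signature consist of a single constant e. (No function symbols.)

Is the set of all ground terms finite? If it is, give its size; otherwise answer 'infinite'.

1

There are no function symbols, so the only ground term is the single constant.
The Herbrand universe is {e}, finite with 1 element.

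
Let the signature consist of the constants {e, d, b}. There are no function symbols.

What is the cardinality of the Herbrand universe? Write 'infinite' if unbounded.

There are no function symbols, so every ground term is one of the 3 constants.
The Herbrand universe is {e, d, b}, which is finite with 3 elements.

3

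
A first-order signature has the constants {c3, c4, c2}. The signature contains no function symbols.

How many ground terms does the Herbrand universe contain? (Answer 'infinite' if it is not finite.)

3

There are no function symbols, so every ground term is one of the 3 constants.
The Herbrand universe is {c3, c4, c2}, which is finite with 3 elements.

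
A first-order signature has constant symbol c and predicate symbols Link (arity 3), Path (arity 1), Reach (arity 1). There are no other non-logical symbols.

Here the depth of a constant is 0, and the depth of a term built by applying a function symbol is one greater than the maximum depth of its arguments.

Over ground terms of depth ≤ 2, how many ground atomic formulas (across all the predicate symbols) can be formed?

First count ground terms of depth ≤ 2.
With no function symbols every ground term is a constant, so there is exactly 1 ground term at every depth bound.
N_0 = 1
N_1 = 1
N_2 = 1
So |H| = 1.
A ground atom is a predicate applied to a tuple of terms from H, so the count is the sum over predicates of |H|^arity:
  Link: 1^3 = 1;  Path: 1;  Reach: 1
Total ground atoms: 1 + 1 + 1 = 3.

3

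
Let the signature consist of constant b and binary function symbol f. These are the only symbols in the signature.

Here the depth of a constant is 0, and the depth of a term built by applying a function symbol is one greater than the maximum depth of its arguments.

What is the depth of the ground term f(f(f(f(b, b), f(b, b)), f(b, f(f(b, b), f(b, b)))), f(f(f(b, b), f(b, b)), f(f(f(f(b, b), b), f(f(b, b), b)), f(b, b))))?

depth(f(b, b)) = 1 + max(0, 0) = 1
depth(f(f(b, b), f(b, b))) = 1 + max(1, 1) = 2
depth(f(b, f(f(b, b), f(b, b)))) = 1 + max(0, 2) = 3
depth(f(f(f(b, b), f(b, b)), f(b, f(f(b, b), f(b, b))))) = 1 + max(2, 3) = 4
depth(f(f(b, b), b)) = 1 + max(1, 0) = 2
depth(f(f(f(b, b), b), f(f(b, b), b))) = 1 + max(2, 2) = 3
depth(f(f(f(f(b, b), b), f(f(b, b), b)), f(b, b))) = 1 + max(3, 1) = 4
depth(f(f(f(b, b), f(b, b)), f(f(f(f(b, b), b), f(f(b, b), b)), f(b, b)))) = 1 + max(2, 4) = 5
depth(f(f(f(f(b, b), f(b, b)), f(b, f(f(b, b), f(b, b)))), f(f(f(b, b), f(b, b)), f(f(f(f(b, b), b), f(f(b, b), b)), f(b, b))))) = 1 + max(4, 5) = 6

6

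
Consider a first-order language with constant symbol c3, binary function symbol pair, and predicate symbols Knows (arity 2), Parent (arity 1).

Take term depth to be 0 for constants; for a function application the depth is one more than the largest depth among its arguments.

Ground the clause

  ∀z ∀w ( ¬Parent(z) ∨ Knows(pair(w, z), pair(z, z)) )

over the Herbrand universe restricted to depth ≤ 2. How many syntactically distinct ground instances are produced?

25

Ground terms of depth ≤ 2:
  Let N_k = |{terms of depth ≤ k}|. Then N_0 = 1 and N_k = 1 + N_{k-1}^2 for k ≥ 1 (one summand per function symbol, arity giving the exponent).
  N_0 = 1
  N_1 = 1 + 1^2 = 2
  N_2 = 1 + 2^2 = 5
So there are 5 ground terms available for substitution.
The body mentions every one of the 2 quantified variables; since ground terms form a free algebra, no two substitutions collapse to the same formula.
Number of ground instances = 5^2 = 25.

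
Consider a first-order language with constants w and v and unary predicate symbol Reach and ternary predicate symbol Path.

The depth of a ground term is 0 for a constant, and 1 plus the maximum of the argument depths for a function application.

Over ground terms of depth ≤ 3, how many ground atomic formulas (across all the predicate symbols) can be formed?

First count ground terms of depth ≤ 3.
With no function symbols every ground term is a constant, so there are exactly 2 ground terms at every depth bound.
N_0 = 2
N_1 = 2
N_2 = 2
N_3 = 2
So |H| = 2.
A ground atom is a predicate applied to a tuple of terms from H, so the count is the sum over predicates of |H|^arity:
  Reach: 2;  Path: 2^3 = 8
Total ground atoms: 2 + 8 = 10.

10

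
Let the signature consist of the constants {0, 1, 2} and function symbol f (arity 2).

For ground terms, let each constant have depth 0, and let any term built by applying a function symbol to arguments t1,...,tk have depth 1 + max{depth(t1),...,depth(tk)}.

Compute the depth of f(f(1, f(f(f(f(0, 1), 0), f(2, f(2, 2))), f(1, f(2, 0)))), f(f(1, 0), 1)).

6

depth(f(0, 1)) = 1 + max(0, 0) = 1
depth(f(f(0, 1), 0)) = 1 + max(1, 0) = 2
depth(f(2, 2)) = 1 + max(0, 0) = 1
depth(f(2, f(2, 2))) = 1 + max(0, 1) = 2
depth(f(f(f(0, 1), 0), f(2, f(2, 2)))) = 1 + max(2, 2) = 3
depth(f(2, 0)) = 1 + max(0, 0) = 1
depth(f(1, f(2, 0))) = 1 + max(0, 1) = 2
depth(f(f(f(f(0, 1), 0), f(2, f(2, 2))), f(1, f(2, 0)))) = 1 + max(3, 2) = 4
depth(f(1, f(f(f(f(0, 1), 0), f(2, f(2, 2))), f(1, f(2, 0))))) = 1 + max(0, 4) = 5
depth(f(1, 0)) = 1 + max(0, 0) = 1
depth(f(f(1, 0), 1)) = 1 + max(1, 0) = 2
depth(f(f(1, f(f(f(f(0, 1), 0), f(2, f(2, 2))), f(1, f(2, 0)))), f(f(1, 0), 1))) = 1 + max(5, 2) = 6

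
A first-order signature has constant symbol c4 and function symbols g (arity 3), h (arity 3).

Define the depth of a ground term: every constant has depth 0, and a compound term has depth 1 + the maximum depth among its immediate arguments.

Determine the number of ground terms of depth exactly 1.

2

If N_k denotes the number of depth-≤k ground terms, the 1 constant gives N_0 = 1, and each function symbol of arity r contributes N_{k-1}^r new terms at level k: N_k = 1 + N_{k-1}^3 + N_{k-1}^3.
N_0 = 1
N_1 = 1 + 1^3 + 1^3 = 3
Terms of depth exactly 1: N_1 − N_0 = 3 − 1 = 2.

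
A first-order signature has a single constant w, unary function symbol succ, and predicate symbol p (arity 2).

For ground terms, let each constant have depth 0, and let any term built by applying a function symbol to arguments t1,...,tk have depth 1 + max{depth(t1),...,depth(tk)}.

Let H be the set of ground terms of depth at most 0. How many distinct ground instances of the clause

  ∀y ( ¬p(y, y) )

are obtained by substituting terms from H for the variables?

1

Ground terms of depth ≤ 0:
  Let N_k = |{terms of depth ≤ k}|. Then N_0 = 1 and N_k = 1 + N_{k-1} for k ≥ 1 (one summand per function symbol, arity giving the exponent).
  N_0 = 1
  Explicitly: w.
So there is exactly 1 ground term available for substitution.
The body mentions the single quantified variable y; since ground terms form a free algebra, no two substitutions collapse to the same formula.
Number of ground instances = 1.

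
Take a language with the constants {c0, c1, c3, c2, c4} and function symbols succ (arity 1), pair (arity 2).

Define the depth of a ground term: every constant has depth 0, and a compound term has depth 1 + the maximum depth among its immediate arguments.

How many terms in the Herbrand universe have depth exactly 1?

Write N_k for the number of ground terms of depth ≤ k. A term of depth ≤ k is either a constant or a function symbol applied to arguments of depth ≤ k−1, so N_k = 5 + N_{k-1} + N_{k-1}^2.
N_0 = 5
N_1 = 5 + 5 + 5^2 = 35
Terms of depth exactly 1: N_1 − N_0 = 35 − 5 = 30.

30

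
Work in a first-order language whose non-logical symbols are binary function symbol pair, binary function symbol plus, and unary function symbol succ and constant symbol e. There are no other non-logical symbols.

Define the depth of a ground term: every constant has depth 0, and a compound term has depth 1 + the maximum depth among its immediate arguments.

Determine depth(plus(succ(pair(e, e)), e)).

depth(pair(e, e)) = 1 + max(0, 0) = 1
depth(succ(pair(e, e))) = 1 + depth(pair(e, e)) = 1 + 1 = 2
depth(plus(succ(pair(e, e)), e)) = 1 + max(2, 0) = 3

3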